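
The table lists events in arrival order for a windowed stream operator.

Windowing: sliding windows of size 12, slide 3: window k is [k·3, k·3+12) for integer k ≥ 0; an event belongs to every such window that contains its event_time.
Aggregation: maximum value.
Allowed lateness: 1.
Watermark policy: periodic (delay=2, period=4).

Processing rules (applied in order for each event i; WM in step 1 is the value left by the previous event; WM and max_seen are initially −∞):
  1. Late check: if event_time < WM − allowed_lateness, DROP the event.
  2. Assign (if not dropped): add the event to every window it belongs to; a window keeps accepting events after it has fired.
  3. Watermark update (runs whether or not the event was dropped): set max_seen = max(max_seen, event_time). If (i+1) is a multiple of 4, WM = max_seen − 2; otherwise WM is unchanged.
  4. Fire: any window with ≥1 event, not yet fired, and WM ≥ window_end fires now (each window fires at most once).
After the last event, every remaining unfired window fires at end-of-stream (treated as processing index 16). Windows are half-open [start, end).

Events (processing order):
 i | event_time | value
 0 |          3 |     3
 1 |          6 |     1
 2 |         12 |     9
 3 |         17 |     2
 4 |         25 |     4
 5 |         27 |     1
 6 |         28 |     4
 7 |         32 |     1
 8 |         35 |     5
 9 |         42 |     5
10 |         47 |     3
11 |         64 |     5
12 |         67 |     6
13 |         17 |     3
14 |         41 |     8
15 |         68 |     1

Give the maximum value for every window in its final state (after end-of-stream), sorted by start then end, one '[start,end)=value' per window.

i=0 t=3 v=3: → [3,15),[0,12); WM=−∞
i=1 t=6 v=1: → [6,18),[3,15),[0,12); WM=−∞
i=2 t=12 v=9: → [12,24),[9,21),[6,18),[3,15); WM=−∞
i=3 t=17 v=2: → [15,27),[12,24),[9,21),[6,18); WM=15; [0,12) fires=3 [3,15) fires=9
i=4 t=25 v=4: → [24,36),[21,33),[18,30),[15,27); WM=15
i=5 t=27 v=1: → [27,39),[24,36),[21,33),[18,30); WM=15
i=6 t=28 v=4: → [27,39),[24,36),[21,33),[18,30); WM=15
i=7 t=32 v=1: → [30,42),[27,39),[24,36),[21,33); WM=30; [6,18) fires=9 [9,21) fires=9 [12,24) fires=9 [15,27) fires=4 [18,30) fires=4
i=8 t=35 v=5: → [33,45),[30,42),[27,39),[24,36); WM=30
i=9 t=42 v=5: → [42,54),[39,51),[36,48),[33,45); WM=30
i=10 t=47 v=3: → [45,57),[42,54),[39,51),[36,48); WM=30
i=11 t=64 v=5: → [63,75),[60,72),[57,69),[54,66); WM=62; [21,33) fires=4 [24,36) fires=5 [27,39) fires=5 [30,42) fires=5 [33,45) fires=5 [36,48) fires=5 [39,51) fires=5 [42,54) fires=5 [45,57) fires=3
i=12 t=67 v=6: → [66,78),[63,75),[60,72),[57,69); WM=62
i=13 t=17 v=3: DROP (t<62-1); WM=62
i=14 t=41 v=8: DROP (t<62-1); WM=62
i=15 t=68 v=1: → [66,78),[63,75),[60,72),[57,69); WM=66; [54,66) fires=5

[0,12)=3 [3,15)=9 [6,18)=9 [9,21)=9 [12,24)=9 [15,27)=4 [18,30)=4 [21,33)=4 [24,36)=5 [27,39)=5 [30,42)=5 [33,45)=5 [36,48)=5 [39,51)=5 [42,54)=5 [45,57)=3 [54,66)=5 [57,69)=6 [60,72)=6 [63,75)=6 [66,78)=6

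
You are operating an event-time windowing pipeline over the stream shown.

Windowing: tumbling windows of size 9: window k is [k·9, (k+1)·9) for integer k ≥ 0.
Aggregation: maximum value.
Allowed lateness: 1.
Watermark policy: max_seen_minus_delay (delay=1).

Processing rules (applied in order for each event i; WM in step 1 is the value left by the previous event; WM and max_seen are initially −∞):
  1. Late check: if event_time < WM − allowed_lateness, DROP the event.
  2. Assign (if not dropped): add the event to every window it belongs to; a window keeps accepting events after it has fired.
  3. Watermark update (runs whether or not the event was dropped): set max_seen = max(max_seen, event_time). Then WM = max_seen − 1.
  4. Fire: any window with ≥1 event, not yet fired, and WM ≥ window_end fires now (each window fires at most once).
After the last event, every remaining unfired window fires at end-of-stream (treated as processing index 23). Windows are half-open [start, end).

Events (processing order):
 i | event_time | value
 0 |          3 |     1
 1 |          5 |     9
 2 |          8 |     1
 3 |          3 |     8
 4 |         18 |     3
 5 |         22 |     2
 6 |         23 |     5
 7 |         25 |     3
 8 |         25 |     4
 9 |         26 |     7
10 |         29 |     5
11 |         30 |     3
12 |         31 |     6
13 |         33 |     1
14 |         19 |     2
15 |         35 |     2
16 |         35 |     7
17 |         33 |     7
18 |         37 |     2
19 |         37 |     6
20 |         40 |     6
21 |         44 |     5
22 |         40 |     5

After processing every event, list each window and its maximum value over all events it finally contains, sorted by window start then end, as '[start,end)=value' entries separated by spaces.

[0,9)=9 [18,27)=7 [27,36)=7 [36,45)=6

i=0 t=3 v=1: → [0,9); WM=2
i=1 t=5 v=9: → [0,9); WM=4
i=2 t=8 v=1: → [0,9); WM=7
i=3 t=3 v=8: DROP (t<7-1); WM=7
i=4 t=18 v=3: → [18,27); WM=17; [0,9) fires=9
i=5 t=22 v=2: → [18,27); WM=21
i=6 t=23 v=5: → [18,27); WM=22
i=7 t=25 v=3: → [18,27); WM=24
i=8 t=25 v=4: → [18,27); WM=24
i=9 t=26 v=7: → [18,27); WM=25
i=10 t=29 v=5: → [27,36); WM=28; [18,27) fires=7
i=11 t=30 v=3: → [27,36); WM=29
i=12 t=31 v=6: → [27,36); WM=30
i=13 t=33 v=1: → [27,36); WM=32
i=14 t=19 v=2: DROP (t<32-1); WM=32
i=15 t=35 v=2: → [27,36); WM=34
i=16 t=35 v=7: → [27,36); WM=34
i=17 t=33 v=7: → [27,36); WM=34
i=18 t=37 v=2: → [36,45); WM=36; [27,36) fires=7
i=19 t=37 v=6: → [36,45); WM=36
i=20 t=40 v=6: → [36,45); WM=39
i=21 t=44 v=5: → [36,45); WM=43
i=22 t=40 v=5: DROP (t<43-1); WM=43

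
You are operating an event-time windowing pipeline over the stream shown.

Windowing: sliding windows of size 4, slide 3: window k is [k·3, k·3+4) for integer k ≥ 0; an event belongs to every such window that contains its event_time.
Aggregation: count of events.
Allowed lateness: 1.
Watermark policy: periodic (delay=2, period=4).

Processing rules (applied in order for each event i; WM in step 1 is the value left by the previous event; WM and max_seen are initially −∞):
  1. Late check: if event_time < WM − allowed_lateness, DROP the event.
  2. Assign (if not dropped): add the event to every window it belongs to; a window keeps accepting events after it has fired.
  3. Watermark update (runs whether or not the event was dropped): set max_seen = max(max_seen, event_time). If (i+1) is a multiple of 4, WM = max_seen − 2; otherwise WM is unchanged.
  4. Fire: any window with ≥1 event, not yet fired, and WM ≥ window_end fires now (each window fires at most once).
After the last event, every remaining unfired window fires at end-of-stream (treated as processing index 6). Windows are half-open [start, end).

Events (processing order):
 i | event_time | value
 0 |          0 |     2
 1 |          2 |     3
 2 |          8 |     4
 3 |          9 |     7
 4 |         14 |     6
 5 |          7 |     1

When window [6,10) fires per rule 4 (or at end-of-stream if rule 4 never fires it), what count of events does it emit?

3

i=0 t=0 v=2: → [0,4); WM=−∞
i=1 t=2 v=3: → [0,4); WM=−∞
i=2 t=8 v=4: → [6,10); WM=−∞
i=3 t=9 v=7: → [9,13),[6,10); WM=7; [0,4) fires=2
i=4 t=14 v=6: → [12,16); WM=7
i=5 t=7 v=1: → [6,10); WM=7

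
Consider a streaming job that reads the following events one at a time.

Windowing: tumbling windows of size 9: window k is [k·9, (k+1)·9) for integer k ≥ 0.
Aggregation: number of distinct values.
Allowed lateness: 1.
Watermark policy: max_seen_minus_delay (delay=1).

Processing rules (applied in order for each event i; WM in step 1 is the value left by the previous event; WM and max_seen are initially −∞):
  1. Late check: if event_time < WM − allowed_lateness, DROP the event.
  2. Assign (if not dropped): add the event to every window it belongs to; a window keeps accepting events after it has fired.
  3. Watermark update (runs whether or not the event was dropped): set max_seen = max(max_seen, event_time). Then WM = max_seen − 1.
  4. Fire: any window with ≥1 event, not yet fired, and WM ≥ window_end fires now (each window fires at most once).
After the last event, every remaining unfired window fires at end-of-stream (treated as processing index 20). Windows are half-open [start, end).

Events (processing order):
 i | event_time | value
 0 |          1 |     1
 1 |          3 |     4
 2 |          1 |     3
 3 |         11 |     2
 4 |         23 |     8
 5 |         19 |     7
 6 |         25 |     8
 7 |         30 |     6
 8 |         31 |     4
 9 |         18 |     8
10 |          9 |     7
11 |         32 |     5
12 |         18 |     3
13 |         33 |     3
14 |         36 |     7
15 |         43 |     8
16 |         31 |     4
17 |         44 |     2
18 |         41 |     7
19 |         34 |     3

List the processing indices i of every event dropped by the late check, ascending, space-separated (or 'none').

5 9 10 12 16 18 19

i=0 t=1 v=1: → [0,9); WM=0
i=1 t=3 v=4: → [0,9); WM=2
i=2 t=1 v=3: → [0,9); WM=2
i=3 t=11 v=2: → [9,18); WM=10; [0,9) fires=3
i=4 t=23 v=8: → [18,27); WM=22; [9,18) fires=1
i=5 t=19 v=7: DROP (t<22-1); WM=22
i=6 t=25 v=8: → [18,27); WM=24
i=7 t=30 v=6: → [27,36); WM=29; [18,27) fires=1
i=8 t=31 v=4: → [27,36); WM=30
i=9 t=18 v=8: DROP (t<30-1); WM=30
i=10 t=9 v=7: DROP (t<30-1); WM=30
i=11 t=32 v=5: → [27,36); WM=31
i=12 t=18 v=3: DROP (t<31-1); WM=31
i=13 t=33 v=3: → [27,36); WM=32
i=14 t=36 v=7: → [36,45); WM=35
i=15 t=43 v=8: → [36,45); WM=42; [27,36) fires=4
i=16 t=31 v=4: DROP (t<42-1); WM=42
i=17 t=44 v=2: → [36,45); WM=43
i=18 t=41 v=7: DROP (t<43-1); WM=43
i=19 t=34 v=3: DROP (t<43-1); WM=43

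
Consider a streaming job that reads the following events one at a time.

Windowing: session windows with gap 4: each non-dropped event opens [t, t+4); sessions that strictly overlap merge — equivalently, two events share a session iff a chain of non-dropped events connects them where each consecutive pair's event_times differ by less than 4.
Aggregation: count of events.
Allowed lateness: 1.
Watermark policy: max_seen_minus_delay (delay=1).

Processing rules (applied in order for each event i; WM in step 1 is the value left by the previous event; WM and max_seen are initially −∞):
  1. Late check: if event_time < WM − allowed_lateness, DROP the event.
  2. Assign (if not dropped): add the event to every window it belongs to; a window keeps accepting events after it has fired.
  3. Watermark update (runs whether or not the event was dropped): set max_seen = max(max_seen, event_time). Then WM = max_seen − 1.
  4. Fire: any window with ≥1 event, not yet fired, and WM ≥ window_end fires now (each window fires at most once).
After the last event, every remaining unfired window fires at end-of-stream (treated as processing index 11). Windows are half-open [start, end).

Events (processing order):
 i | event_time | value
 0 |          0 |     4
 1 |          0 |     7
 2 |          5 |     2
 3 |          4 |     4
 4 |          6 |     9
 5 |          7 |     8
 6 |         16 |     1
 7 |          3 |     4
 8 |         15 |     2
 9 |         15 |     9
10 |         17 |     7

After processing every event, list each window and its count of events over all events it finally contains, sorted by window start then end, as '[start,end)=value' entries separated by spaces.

i=0 t=0 v=4: → [0,4); WM=-1
i=1 t=0 v=7: → [0,4); WM=-1
i=2 t=5 v=2: → [5,9); WM=4
i=3 t=4 v=4: → [4,9); WM=4
i=4 t=6 v=9: → [4,10); WM=5
i=5 t=7 v=8: → [4,11); WM=6
i=6 t=16 v=1: → [16,20); WM=15
i=7 t=3 v=4: DROP (t<15-1); WM=15
i=8 t=15 v=2: → [15,20); WM=15
i=9 t=15 v=9: → [15,20); WM=15
i=10 t=17 v=7: → [15,21); WM=16

[0,4)=2 [4,11)=4 [15,21)=4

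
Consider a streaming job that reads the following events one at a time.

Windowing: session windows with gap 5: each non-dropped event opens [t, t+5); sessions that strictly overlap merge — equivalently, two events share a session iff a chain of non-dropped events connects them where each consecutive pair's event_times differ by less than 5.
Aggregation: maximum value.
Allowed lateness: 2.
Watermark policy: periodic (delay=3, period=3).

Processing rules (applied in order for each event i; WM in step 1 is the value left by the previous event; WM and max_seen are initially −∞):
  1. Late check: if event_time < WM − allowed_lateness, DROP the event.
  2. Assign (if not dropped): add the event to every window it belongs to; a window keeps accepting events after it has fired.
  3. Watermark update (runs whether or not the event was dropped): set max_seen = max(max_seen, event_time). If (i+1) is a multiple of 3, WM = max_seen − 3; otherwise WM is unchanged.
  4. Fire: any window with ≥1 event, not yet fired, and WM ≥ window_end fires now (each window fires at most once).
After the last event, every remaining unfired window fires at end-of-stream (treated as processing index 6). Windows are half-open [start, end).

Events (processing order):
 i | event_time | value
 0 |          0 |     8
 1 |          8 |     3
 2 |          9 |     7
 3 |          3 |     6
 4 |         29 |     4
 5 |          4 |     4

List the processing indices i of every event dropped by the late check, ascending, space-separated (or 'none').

i=0 t=0 v=8: → [0,5); WM=−∞
i=1 t=8 v=3: → [8,13); WM=−∞
i=2 t=9 v=7: → [8,14); WM=6
i=3 t=3 v=6: DROP (t<6-2); WM=6
i=4 t=29 v=4: → [29,34); WM=6
i=5 t=4 v=4: → [0,14); WM=26

3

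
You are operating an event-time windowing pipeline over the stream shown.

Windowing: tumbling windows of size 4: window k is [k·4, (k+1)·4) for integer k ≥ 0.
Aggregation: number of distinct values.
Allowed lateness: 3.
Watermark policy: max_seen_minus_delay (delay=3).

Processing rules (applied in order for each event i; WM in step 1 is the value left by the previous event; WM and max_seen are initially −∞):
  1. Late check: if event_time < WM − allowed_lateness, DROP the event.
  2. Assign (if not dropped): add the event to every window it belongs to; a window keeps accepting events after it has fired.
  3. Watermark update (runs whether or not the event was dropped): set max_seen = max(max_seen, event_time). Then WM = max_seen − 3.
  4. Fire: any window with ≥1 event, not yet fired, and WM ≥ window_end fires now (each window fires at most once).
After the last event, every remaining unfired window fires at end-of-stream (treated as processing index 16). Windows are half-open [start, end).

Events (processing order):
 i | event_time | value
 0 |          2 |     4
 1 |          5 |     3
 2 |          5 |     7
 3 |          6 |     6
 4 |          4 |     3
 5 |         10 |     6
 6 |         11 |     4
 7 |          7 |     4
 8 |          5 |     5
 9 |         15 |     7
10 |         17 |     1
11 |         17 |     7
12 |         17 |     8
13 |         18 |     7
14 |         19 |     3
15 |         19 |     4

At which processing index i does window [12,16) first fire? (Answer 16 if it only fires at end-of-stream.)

i=0 t=2 v=4: → [0,4); WM=-1
i=1 t=5 v=3: → [4,8); WM=2
i=2 t=5 v=7: → [4,8); WM=2
i=3 t=6 v=6: → [4,8); WM=3
i=4 t=4 v=3: → [4,8); WM=3
i=5 t=10 v=6: → [8,12); WM=7; [0,4) fires=1
i=6 t=11 v=4: → [8,12); WM=8; [4,8) fires=3
i=7 t=7 v=4: → [4,8); WM=8
i=8 t=5 v=5: → [4,8); WM=8
i=9 t=15 v=7: → [12,16); WM=12; [8,12) fires=2
i=10 t=17 v=1: → [16,20); WM=14
i=11 t=17 v=7: → [16,20); WM=14
i=12 t=17 v=8: → [16,20); WM=14
i=13 t=18 v=7: → [16,20); WM=15
i=14 t=19 v=3: → [16,20); WM=16; [12,16) fires=1
i=15 t=19 v=4: → [16,20); WM=16

14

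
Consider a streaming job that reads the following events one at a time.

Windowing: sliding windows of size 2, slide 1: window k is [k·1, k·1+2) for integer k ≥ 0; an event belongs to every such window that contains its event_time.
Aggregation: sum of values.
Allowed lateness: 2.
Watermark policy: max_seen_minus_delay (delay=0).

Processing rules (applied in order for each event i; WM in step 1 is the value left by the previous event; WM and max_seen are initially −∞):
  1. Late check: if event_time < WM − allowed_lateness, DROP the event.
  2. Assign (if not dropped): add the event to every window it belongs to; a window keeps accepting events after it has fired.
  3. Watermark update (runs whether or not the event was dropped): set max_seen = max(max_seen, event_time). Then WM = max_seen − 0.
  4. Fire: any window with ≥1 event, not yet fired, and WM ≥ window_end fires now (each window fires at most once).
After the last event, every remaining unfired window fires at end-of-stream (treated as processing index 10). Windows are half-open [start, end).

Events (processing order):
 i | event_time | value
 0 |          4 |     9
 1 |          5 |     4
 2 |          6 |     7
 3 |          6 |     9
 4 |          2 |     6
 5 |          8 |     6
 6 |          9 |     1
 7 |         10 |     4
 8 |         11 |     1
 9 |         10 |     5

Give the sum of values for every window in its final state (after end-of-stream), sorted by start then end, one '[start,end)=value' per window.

[3,5)=9 [4,6)=13 [5,7)=20 [6,8)=16 [7,9)=6 [8,10)=7 [9,11)=10 [10,12)=10 [11,13)=1

i=0 t=4 v=9: → [4,6),[3,5); WM=4
i=1 t=5 v=4: → [5,7),[4,6); WM=5; [3,5) fires=9
i=2 t=6 v=7: → [6,8),[5,7); WM=6; [4,6) fires=13
i=3 t=6 v=9: → [6,8),[5,7); WM=6
i=4 t=2 v=6: DROP (t<6-2); WM=6
i=5 t=8 v=6: → [8,10),[7,9); WM=8; [5,7) fires=20 [6,8) fires=16
i=6 t=9 v=1: → [9,11),[8,10); WM=9; [7,9) fires=6
i=7 t=10 v=4: → [10,12),[9,11); WM=10; [8,10) fires=7
i=8 t=11 v=1: → [11,13),[10,12); WM=11; [9,11) fires=5
i=9 t=10 v=5: → [10,12),[9,11); WM=11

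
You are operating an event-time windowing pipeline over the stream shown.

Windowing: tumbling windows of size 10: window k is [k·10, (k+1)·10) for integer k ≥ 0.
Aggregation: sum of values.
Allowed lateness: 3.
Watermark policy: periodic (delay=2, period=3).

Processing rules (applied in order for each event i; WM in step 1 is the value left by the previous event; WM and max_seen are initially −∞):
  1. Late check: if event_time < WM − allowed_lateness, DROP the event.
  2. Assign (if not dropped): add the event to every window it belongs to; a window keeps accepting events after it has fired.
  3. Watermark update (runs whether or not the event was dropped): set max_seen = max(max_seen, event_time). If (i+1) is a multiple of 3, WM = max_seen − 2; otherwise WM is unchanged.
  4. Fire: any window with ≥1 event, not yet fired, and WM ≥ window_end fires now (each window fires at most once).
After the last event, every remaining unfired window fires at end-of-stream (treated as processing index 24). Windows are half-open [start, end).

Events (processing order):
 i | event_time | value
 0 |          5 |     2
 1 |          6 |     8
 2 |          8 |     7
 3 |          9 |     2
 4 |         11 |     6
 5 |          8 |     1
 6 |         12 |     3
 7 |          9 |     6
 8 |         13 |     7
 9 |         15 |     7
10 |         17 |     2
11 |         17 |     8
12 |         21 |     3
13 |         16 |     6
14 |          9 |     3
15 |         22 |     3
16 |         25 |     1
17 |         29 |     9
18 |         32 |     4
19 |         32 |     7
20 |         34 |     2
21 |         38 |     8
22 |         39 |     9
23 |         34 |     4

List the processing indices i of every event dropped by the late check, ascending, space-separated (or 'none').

14

i=0 t=5 v=2: → [0,10); WM=−∞
i=1 t=6 v=8: → [0,10); WM=−∞
i=2 t=8 v=7: → [0,10); WM=6
i=3 t=9 v=2: → [0,10); WM=6
i=4 t=11 v=6: → [10,20); WM=6
i=5 t=8 v=1: → [0,10); WM=9
i=6 t=12 v=3: → [10,20); WM=9
i=7 t=9 v=6: → [0,10); WM=9
i=8 t=13 v=7: → [10,20); WM=11; [0,10) fires=26
i=9 t=15 v=7: → [10,20); WM=11
i=10 t=17 v=2: → [10,20); WM=11
i=11 t=17 v=8: → [10,20); WM=15
i=12 t=21 v=3: → [20,30); WM=15
i=13 t=16 v=6: → [10,20); WM=15
i=14 t=9 v=3: DROP (t<15-3); WM=19
i=15 t=22 v=3: → [20,30); WM=19
i=16 t=25 v=1: → [20,30); WM=19
i=17 t=29 v=9: → [20,30); WM=27; [10,20) fires=39
i=18 t=32 v=4: → [30,40); WM=27
i=19 t=32 v=7: → [30,40); WM=27
i=20 t=34 v=2: → [30,40); WM=32; [20,30) fires=16
i=21 t=38 v=8: → [30,40); WM=32
i=22 t=39 v=9: → [30,40); WM=32
i=23 t=34 v=4: → [30,40); WM=37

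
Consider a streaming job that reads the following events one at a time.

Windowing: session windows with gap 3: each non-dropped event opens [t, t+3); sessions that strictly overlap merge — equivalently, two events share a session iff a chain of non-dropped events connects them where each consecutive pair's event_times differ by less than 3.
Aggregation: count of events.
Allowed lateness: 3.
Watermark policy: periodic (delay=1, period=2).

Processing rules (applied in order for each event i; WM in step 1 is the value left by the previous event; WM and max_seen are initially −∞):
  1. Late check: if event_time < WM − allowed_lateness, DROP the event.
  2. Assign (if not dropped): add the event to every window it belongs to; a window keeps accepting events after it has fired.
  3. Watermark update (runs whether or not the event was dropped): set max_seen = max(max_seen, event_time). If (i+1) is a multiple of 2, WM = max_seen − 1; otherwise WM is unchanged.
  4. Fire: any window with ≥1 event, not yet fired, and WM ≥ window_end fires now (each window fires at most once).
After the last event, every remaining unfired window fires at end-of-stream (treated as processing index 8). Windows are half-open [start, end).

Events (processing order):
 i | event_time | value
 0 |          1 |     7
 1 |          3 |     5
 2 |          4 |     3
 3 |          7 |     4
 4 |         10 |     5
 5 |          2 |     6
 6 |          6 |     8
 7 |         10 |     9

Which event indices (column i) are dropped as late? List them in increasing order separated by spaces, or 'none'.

i=0 t=1 v=7: → [1,4); WM=−∞
i=1 t=3 v=5: → [1,6); WM=2
i=2 t=4 v=3: → [1,7); WM=2
i=3 t=7 v=4: → [7,10); WM=6
i=4 t=10 v=5: → [10,13); WM=6
i=5 t=2 v=6: DROP (t<6-3); WM=9
i=6 t=6 v=8: → [1,10); WM=9
i=7 t=10 v=9: → [10,13); WM=9

5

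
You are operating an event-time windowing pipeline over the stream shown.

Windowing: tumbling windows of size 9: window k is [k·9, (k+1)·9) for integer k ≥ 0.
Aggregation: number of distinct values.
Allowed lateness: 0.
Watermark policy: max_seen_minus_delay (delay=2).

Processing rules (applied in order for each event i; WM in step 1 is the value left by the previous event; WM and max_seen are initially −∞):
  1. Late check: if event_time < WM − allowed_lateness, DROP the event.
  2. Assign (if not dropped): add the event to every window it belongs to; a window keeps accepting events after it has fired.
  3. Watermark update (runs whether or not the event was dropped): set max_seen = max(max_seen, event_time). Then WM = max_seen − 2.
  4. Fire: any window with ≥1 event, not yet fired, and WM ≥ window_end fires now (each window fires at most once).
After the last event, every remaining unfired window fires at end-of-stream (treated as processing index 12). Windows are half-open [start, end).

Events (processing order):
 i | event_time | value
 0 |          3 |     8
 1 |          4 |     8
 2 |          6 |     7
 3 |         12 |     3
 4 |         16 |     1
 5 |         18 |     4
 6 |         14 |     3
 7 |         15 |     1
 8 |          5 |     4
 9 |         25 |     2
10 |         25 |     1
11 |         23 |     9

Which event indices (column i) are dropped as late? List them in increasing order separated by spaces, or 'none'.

6 7 8

i=0 t=3 v=8: → [0,9); WM=1
i=1 t=4 v=8: → [0,9); WM=2
i=2 t=6 v=7: → [0,9); WM=4
i=3 t=12 v=3: → [9,18); WM=10; [0,9) fires=2
i=4 t=16 v=1: → [9,18); WM=14
i=5 t=18 v=4: → [18,27); WM=16
i=6 t=14 v=3: DROP (t<16-0); WM=16
i=7 t=15 v=1: DROP (t<16-0); WM=16
i=8 t=5 v=4: DROP (t<16-0); WM=16
i=9 t=25 v=2: → [18,27); WM=23; [9,18) fires=2
i=10 t=25 v=1: → [18,27); WM=23
i=11 t=23 v=9: → [18,27); WM=23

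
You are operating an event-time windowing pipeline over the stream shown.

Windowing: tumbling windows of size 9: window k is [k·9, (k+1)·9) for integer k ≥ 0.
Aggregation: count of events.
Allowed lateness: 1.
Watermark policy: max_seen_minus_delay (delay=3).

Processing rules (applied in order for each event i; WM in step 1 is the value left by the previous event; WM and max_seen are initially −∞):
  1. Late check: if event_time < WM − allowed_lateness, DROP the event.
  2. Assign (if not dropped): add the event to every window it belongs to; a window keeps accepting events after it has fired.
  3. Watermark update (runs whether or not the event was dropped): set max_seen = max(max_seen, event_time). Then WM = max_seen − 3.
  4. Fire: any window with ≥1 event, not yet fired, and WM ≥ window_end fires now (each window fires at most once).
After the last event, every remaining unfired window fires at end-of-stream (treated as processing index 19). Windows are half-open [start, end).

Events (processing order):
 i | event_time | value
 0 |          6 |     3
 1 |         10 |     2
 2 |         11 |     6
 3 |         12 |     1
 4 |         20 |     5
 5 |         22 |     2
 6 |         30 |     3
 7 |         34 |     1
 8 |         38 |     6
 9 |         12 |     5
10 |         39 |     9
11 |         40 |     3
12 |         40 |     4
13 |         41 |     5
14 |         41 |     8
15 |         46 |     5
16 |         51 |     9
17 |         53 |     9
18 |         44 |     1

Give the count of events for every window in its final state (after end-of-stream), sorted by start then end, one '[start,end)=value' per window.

[0,9)=1 [9,18)=3 [18,27)=2 [27,36)=2 [36,45)=6 [45,54)=3

i=0 t=6 v=3: → [0,9); WM=3
i=1 t=10 v=2: → [9,18); WM=7
i=2 t=11 v=6: → [9,18); WM=8
i=3 t=12 v=1: → [9,18); WM=9; [0,9) fires=1
i=4 t=20 v=5: → [18,27); WM=17
i=5 t=22 v=2: → [18,27); WM=19; [9,18) fires=3
i=6 t=30 v=3: → [27,36); WM=27; [18,27) fires=2
i=7 t=34 v=1: → [27,36); WM=31
i=8 t=38 v=6: → [36,45); WM=35
i=9 t=12 v=5: DROP (t<35-1); WM=35
i=10 t=39 v=9: → [36,45); WM=36; [27,36) fires=2
i=11 t=40 v=3: → [36,45); WM=37
i=12 t=40 v=4: → [36,45); WM=37
i=13 t=41 v=5: → [36,45); WM=38
i=14 t=41 v=8: → [36,45); WM=38
i=15 t=46 v=5: → [45,54); WM=43
i=16 t=51 v=9: → [45,54); WM=48; [36,45) fires=6
i=17 t=53 v=9: → [45,54); WM=50
i=18 t=44 v=1: DROP (t<50-1); WM=50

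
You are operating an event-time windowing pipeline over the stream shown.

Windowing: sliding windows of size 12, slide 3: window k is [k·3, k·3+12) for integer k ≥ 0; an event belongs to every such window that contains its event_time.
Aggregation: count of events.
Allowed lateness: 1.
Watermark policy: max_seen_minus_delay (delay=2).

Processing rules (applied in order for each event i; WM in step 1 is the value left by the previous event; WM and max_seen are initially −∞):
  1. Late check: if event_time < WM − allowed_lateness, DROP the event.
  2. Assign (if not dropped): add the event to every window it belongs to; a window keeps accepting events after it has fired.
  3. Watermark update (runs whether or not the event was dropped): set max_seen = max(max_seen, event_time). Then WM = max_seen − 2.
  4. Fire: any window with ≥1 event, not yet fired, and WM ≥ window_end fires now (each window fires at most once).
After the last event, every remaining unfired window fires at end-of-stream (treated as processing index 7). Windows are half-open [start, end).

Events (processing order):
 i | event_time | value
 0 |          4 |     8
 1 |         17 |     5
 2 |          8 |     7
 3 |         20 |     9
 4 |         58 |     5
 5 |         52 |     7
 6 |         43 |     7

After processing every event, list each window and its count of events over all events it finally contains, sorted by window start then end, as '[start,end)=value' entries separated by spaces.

i=0 t=4 v=8: → [3,15),[0,12); WM=2
i=1 t=17 v=5: → [15,27),[12,24),[9,21),[6,18); WM=15; [0,12) fires=1 [3,15) fires=1
i=2 t=8 v=7: DROP (t<15-1); WM=15
i=3 t=20 v=9: → [18,30),[15,27),[12,24),[9,21); WM=18; [6,18) fires=1
i=4 t=58 v=5: → [57,69),[54,66),[51,63),[48,60); WM=56; [9,21) fires=2 [12,24) fires=2 [15,27) fires=2 [18,30) fires=1
i=5 t=52 v=7: DROP (t<56-1); WM=56
i=6 t=43 v=7: DROP (t<56-1); WM=56

[0,12)=1 [3,15)=1 [6,18)=1 [9,21)=2 [12,24)=2 [15,27)=2 [18,30)=1 [48,60)=1 [51,63)=1 [54,66)=1 [57,69)=1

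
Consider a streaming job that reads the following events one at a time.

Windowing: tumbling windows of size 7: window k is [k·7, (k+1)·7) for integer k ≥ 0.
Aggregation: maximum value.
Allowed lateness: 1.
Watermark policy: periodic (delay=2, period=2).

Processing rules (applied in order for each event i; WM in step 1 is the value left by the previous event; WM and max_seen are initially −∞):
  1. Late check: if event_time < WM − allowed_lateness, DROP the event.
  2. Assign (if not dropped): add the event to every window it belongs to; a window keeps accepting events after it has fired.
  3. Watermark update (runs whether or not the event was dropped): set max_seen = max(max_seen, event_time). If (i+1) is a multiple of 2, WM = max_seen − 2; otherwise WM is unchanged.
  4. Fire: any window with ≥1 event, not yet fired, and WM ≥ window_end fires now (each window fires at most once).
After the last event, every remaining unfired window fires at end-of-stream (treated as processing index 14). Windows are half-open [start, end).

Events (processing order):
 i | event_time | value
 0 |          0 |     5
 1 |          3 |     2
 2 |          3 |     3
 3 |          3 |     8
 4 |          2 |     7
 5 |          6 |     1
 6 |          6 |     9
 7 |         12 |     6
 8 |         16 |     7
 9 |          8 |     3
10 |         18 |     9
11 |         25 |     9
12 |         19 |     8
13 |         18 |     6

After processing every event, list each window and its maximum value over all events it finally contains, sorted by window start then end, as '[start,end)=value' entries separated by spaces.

i=0 t=0 v=5: → [0,7); WM=−∞
i=1 t=3 v=2: → [0,7); WM=1
i=2 t=3 v=3: → [0,7); WM=1
i=3 t=3 v=8: → [0,7); WM=1
i=4 t=2 v=7: → [0,7); WM=1
i=5 t=6 v=1: → [0,7); WM=4
i=6 t=6 v=9: → [0,7); WM=4
i=7 t=12 v=6: → [7,14); WM=10; [0,7) fires=9
i=8 t=16 v=7: → [14,21); WM=10
i=9 t=8 v=3: DROP (t<10-1); WM=14; [7,14) fires=6
i=10 t=18 v=9: → [14,21); WM=14
i=11 t=25 v=9: → [21,28); WM=23; [14,21) fires=9
i=12 t=19 v=8: DROP (t<23-1); WM=23
i=13 t=18 v=6: DROP (t<23-1); WM=23

[0,7)=9 [7,14)=6 [14,21)=9 [21,28)=9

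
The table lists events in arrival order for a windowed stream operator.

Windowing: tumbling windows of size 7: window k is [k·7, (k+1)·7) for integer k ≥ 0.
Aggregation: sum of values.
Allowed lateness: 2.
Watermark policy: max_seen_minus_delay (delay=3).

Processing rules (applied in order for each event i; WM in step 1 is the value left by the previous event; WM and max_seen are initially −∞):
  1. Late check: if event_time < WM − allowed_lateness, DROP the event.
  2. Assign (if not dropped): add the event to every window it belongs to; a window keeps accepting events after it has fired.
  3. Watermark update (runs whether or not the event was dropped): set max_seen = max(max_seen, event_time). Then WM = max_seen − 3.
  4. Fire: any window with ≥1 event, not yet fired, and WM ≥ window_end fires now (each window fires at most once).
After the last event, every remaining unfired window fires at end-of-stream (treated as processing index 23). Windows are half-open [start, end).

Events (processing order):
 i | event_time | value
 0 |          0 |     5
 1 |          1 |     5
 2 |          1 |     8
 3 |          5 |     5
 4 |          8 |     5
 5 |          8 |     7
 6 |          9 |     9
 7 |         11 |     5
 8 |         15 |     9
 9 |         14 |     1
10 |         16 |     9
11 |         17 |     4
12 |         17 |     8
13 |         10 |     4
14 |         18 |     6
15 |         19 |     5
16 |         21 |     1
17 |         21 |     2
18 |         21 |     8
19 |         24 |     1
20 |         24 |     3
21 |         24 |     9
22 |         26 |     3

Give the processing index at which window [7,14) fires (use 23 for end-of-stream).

11

i=0 t=0 v=5: → [0,7); WM=-3
i=1 t=1 v=5: → [0,7); WM=-2
i=2 t=1 v=8: → [0,7); WM=-2
i=3 t=5 v=5: → [0,7); WM=2
i=4 t=8 v=5: → [7,14); WM=5
i=5 t=8 v=7: → [7,14); WM=5
i=6 t=9 v=9: → [7,14); WM=6
i=7 t=11 v=5: → [7,14); WM=8; [0,7) fires=23
i=8 t=15 v=9: → [14,21); WM=12
i=9 t=14 v=1: → [14,21); WM=12
i=10 t=16 v=9: → [14,21); WM=13
i=11 t=17 v=4: → [14,21); WM=14; [7,14) fires=26
i=12 t=17 v=8: → [14,21); WM=14
i=13 t=10 v=4: DROP (t<14-2); WM=14
i=14 t=18 v=6: → [14,21); WM=15
i=15 t=19 v=5: → [14,21); WM=16
i=16 t=21 v=1: → [21,28); WM=18
i=17 t=21 v=2: → [21,28); WM=18
i=18 t=21 v=8: → [21,28); WM=18
i=19 t=24 v=1: → [21,28); WM=21; [14,21) fires=42
i=20 t=24 v=3: → [21,28); WM=21
i=21 t=24 v=9: → [21,28); WM=21
i=22 t=26 v=3: → [21,28); WM=23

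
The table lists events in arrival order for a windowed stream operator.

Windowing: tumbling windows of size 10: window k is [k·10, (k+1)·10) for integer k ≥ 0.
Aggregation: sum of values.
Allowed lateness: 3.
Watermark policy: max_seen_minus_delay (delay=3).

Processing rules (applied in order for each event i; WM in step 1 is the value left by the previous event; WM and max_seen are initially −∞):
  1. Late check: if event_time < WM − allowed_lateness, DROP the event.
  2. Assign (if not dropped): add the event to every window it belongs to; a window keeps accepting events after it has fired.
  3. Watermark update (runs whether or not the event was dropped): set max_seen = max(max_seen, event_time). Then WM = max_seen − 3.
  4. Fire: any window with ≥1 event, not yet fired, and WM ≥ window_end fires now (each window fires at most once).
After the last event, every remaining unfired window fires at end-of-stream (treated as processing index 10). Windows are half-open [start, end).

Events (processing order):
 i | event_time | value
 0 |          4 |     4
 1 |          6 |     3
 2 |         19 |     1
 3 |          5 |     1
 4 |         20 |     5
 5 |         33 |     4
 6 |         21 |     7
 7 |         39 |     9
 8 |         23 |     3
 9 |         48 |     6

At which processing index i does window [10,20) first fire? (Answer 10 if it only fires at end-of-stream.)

i=0 t=4 v=4: → [0,10); WM=1
i=1 t=6 v=3: → [0,10); WM=3
i=2 t=19 v=1: → [10,20); WM=16; [0,10) fires=7
i=3 t=5 v=1: DROP (t<16-3); WM=16
i=4 t=20 v=5: → [20,30); WM=17
i=5 t=33 v=4: → [30,40); WM=30; [10,20) fires=1 [20,30) fires=5
i=6 t=21 v=7: DROP (t<30-3); WM=30
i=7 t=39 v=9: → [30,40); WM=36
i=8 t=23 v=3: DROP (t<36-3); WM=36
i=9 t=48 v=6: → [40,50); WM=45; [30,40) fires=13

5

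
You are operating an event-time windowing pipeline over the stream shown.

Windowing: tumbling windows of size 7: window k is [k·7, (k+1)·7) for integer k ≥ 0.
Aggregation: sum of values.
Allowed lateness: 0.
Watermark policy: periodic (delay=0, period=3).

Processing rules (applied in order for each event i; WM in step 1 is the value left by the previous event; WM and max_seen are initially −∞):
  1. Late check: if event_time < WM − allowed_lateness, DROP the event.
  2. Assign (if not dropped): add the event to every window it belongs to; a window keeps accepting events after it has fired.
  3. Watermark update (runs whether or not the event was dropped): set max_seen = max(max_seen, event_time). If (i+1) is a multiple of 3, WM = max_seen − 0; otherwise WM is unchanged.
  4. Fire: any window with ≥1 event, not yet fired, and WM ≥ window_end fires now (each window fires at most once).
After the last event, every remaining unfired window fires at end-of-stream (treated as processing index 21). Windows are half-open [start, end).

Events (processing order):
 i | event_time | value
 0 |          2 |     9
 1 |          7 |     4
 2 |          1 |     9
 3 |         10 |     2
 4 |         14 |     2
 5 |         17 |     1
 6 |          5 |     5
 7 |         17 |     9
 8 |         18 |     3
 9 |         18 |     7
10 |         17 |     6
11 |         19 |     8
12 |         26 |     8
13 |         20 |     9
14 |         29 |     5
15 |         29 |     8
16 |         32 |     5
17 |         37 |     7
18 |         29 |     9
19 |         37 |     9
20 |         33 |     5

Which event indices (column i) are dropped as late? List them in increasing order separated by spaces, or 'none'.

i=0 t=2 v=9: → [0,7); WM=−∞
i=1 t=7 v=4: → [7,14); WM=−∞
i=2 t=1 v=9: → [0,7); WM=7; [0,7) fires=18
i=3 t=10 v=2: → [7,14); WM=7
i=4 t=14 v=2: → [14,21); WM=7
i=5 t=17 v=1: → [14,21); WM=17; [7,14) fires=6
i=6 t=5 v=5: DROP (t<17-0); WM=17
i=7 t=17 v=9: → [14,21); WM=17
i=8 t=18 v=3: → [14,21); WM=18
i=9 t=18 v=7: → [14,21); WM=18
i=10 t=17 v=6: DROP (t<18-0); WM=18
i=11 t=19 v=8: → [14,21); WM=19
i=12 t=26 v=8: → [21,28); WM=19
i=13 t=20 v=9: → [14,21); WM=19
i=14 t=29 v=5: → [28,35); WM=29; [14,21) fires=39 [21,28) fires=8
i=15 t=29 v=8: → [28,35); WM=29
i=16 t=32 v=5: → [28,35); WM=29
i=17 t=37 v=7: → [35,42); WM=37; [28,35) fires=18
i=18 t=29 v=9: DROP (t<37-0); WM=37
i=19 t=37 v=9: → [35,42); WM=37
i=20 t=33 v=5: DROP (t<37-0); WM=37

6 10 18 20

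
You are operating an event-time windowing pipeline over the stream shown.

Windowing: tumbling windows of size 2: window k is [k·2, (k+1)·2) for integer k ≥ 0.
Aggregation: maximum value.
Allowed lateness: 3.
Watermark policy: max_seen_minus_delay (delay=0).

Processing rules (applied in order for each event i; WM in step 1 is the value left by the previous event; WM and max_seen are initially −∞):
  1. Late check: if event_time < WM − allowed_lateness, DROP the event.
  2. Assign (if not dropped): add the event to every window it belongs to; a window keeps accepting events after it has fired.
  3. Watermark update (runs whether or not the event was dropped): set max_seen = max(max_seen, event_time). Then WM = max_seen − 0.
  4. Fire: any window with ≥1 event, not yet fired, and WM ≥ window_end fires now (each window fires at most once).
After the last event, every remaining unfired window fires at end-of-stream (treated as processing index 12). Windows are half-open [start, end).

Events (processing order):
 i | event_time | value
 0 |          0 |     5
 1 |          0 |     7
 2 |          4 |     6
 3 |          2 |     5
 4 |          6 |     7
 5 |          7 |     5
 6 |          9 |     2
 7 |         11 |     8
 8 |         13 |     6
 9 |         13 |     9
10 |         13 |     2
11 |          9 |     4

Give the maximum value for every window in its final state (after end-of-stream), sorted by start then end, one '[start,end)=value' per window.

i=0 t=0 v=5: → [0,2); WM=0
i=1 t=0 v=7: → [0,2); WM=0
i=2 t=4 v=6: → [4,6); WM=4; [0,2) fires=7
i=3 t=2 v=5: → [2,4); WM=4; [2,4) fires=5
i=4 t=6 v=7: → [6,8); WM=6; [4,6) fires=6
i=5 t=7 v=5: → [6,8); WM=7
i=6 t=9 v=2: → [8,10); WM=9; [6,8) fires=7
i=7 t=11 v=8: → [10,12); WM=11; [8,10) fires=2
i=8 t=13 v=6: → [12,14); WM=13; [10,12) fires=8
i=9 t=13 v=9: → [12,14); WM=13
i=10 t=13 v=2: → [12,14); WM=13
i=11 t=9 v=4: DROP (t<13-3); WM=13

[0,2)=7 [2,4)=5 [4,6)=6 [6,8)=7 [8,10)=2 [10,12)=8 [12,14)=9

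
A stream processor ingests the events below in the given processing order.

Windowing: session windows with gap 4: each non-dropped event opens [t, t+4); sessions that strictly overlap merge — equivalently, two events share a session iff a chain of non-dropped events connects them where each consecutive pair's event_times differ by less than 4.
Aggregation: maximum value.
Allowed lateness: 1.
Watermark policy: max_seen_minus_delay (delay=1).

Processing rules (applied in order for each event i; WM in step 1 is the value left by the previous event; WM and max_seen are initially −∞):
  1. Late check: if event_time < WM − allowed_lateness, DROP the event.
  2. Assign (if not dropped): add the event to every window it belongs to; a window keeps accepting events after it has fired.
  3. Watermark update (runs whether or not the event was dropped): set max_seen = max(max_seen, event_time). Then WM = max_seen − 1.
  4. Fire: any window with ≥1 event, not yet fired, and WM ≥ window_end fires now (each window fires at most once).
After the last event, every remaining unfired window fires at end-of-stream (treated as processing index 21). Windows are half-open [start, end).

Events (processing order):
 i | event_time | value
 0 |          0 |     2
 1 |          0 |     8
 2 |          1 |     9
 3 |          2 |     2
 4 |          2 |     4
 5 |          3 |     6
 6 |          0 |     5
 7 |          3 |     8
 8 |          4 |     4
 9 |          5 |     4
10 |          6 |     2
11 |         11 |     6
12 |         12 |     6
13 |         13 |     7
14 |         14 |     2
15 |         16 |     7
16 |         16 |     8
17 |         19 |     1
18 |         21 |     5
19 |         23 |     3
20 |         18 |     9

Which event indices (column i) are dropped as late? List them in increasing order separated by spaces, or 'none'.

i=0 t=0 v=2: → [0,4); WM=-1
i=1 t=0 v=8: → [0,4); WM=-1
i=2 t=1 v=9: → [0,5); WM=0
i=3 t=2 v=2: → [0,6); WM=1
i=4 t=2 v=4: → [0,6); WM=1
i=5 t=3 v=6: → [0,7); WM=2
i=6 t=0 v=5: DROP (t<2-1); WM=2
i=7 t=3 v=8: → [0,7); WM=2
i=8 t=4 v=4: → [0,8); WM=3
i=9 t=5 v=4: → [0,9); WM=4
i=10 t=6 v=2: → [0,10); WM=5
i=11 t=11 v=6: → [11,15); WM=10
i=12 t=12 v=6: → [11,16); WM=11
i=13 t=13 v=7: → [11,17); WM=12
i=14 t=14 v=2: → [11,18); WM=13
i=15 t=16 v=7: → [11,20); WM=15
i=16 t=16 v=8: → [11,20); WM=15
i=17 t=19 v=1: → [11,23); WM=18
i=18 t=21 v=5: → [11,25); WM=20
i=19 t=23 v=3: → [11,27); WM=22
i=20 t=18 v=9: DROP (t<22-1); WM=22

6 20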